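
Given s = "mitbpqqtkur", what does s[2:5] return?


Input string: 'mitbpqqtkur'
Operation: slice [2:5]
Extract characters: s[2]='t', s[3]='b', s[4]='p'
Result: tbp


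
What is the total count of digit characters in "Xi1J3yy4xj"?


Input string: 'Xi1J3yy4xj'
Operation: count digit characters (0-9)
Scan: 'X', 'i', '1'(digit), 'J', '3'(digit), 'y', 'y', '4'(digit), 'x', 'j'
Digits found: 3
Result: 3


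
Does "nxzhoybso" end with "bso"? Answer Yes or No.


Input string: 'nxzhoybso'
Suffix to check: 'bso'
Last 3 characters of input: 'bso'
Match: True
Result: Yes


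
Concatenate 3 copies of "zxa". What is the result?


Input string: 'zxa'
Operation: repeat 3 times
Concatenation: 'zxa' + 'zxa' + 'zxa'
Result: zxazxazxa


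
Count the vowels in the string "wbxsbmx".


Input string: 'wbxsbmx'
Operation: count vowels (a, e, i, o, u)
Scan: s[0]='w', s[1]='b', s[2]='x', s[3]='s', s[4]='b', s[5]='m', s[6]='x'
Vowels found: 0
Result: 0


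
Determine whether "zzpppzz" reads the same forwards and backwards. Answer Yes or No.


Input string: 'zzpppzz'
Reversed: 'zzpppzz'
Compare pairs: s[0]='z' vs s[6]='z' (match), s[1]='z' vs s[5]='z' (match), s[2]='p' vs s[4]='p' (match)
Palindrome: Yes


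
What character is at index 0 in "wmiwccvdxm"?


Input string: 'wmiwccvdxm'
Operation: get character at index 0
Index mapping: s[0]='w'
Result: 'w'


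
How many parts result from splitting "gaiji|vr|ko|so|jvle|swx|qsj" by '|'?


Input string: 'gaiji|vr|ko|so|jvle|swx|qsj'
Delimiter: '|'
Split result: 'gaiji', 'vr', 'ko', 'so', 'jvle', 'swx', 'qsj'
Number of parts: 7


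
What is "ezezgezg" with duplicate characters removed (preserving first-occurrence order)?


Input: 'ezezgezg'
Operation: keep first occurrence of each character
Scan: s[0]='e' new -> keep; s[1]='z' new -> keep; s[2]='e' seen -> skip; s[3]='z' seen -> skip; s[4]='g' new -> keep; s[5]='e' seen -> skip; s[6]='z' seen -> skip; s[7]='g' seen -> skip
Result: ezg


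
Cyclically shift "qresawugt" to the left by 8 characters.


Input: 'qresawugt', shift = 8
Operation: split at index 8 and swap parts
Front part s[0:8] = 'qresawug'
Back part s[8:] = 't'
Rotated = back + front = 't' + 'qresawug'
Result: tqresawug


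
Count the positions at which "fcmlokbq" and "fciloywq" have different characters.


String 1: 'fcmlokbq'
String 2: 'fciloywq'
Compare each position: pos 0: 'f'=='f', pos 1: 'c'=='c', pos 2: 'm'!='i', pos 3: 'l'=='l', pos 4: 'o'=='o', pos 5: 'k'!='y', pos 6: 'b'!='w', pos 7: 'q'=='q'
Differing positions: 3
Hamming distance: 3


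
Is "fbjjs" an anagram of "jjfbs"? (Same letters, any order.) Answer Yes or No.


String 1: 'jjfbs' -> sorted: 'bfjjs'
String 2: 'fbjjs' -> sorted: 'bfjjs'
Compare sorted forms: 'bfjjs' == 'bfjjs'
Anagram: Yes


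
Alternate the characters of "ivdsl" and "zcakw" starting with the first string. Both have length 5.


String 1: 'ivdsl'
String 2: 'zcakw'
Operation: alternate characters
Pairs: 'i'+'z', 'v'+'c', 'd'+'a', 's'+'k', 'l'+'w'
Result: izvcdasklw


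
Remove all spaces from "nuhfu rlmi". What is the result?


Input string: 'nuhfu rlmi'
Operation: remove all spaces
Words: 'nuhfu', 'rlmi'
Join without spaces: nuhfurlmi


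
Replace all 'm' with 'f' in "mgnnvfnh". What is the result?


Input string: 'mgnnvfnh'
Operation: replace 'm' with 'f'
Positions of 'm': 0
After replacement: fgnnvfnh


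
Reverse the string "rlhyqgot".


Input string: 'rlhyqgot'
Operation: reverse character order
Original order: 'r' -> 'l' -> 'h' -> 'y' -> 'q' -> 'g' -> 'o' -> 't'
Reversed order: 't' -> 'o' -> 'g' -> 'q' -> 'y' -> 'h' -> 'l' -> 'r'
Result: togqyhlr


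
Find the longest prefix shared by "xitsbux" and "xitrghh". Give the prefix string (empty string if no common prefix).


String 1: 'xitsbux'
String 2: 'xitrghh'
Compare position by position:
pos 0: 'x' vs 'x' match
pos 1: 'i' vs 'i' match
pos 2: 't' vs 't' match
pos 3: 's' vs 'r' differ -> stop
Longest common prefix: "xit" (length 3)


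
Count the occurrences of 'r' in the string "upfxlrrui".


Input string: 'upfxlrrui'
Target character: 'r'
Scan each position: s[5]='r', s[6]='r'
Matches found at indices: 5, 6
Total: 2


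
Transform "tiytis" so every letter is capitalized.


Input string: 'tiytis'
Operation: convert each letter to uppercase
Mapping: 't'->'T', 'i'->'I', 'y'->'Y', 't'->'T', 'i'->'I', 's'->'S'
Result: TIYTIS


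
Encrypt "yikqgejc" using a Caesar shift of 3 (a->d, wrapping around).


Input: 'yikqgejc', shift = 3
Operation: for each letter, (position + 3) mod 26
Mapping: 'y'(24+3=27, 27 mod 26=1)->'b', 'i'(8+3=11)->'l', 'k'(10+3=13)->'n', 'q'(16+3=19)->'t', 'g'(6+3=9)->'j', 'e'(4+3=7)->'h', 'j'(9+3=12)->'m', 'c'(2+3=5)->'f'
Result: blntjhmf


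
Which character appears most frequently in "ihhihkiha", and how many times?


Input: 'ihhihkiha'
Operation: tally each character
Counts: 'a':1, 'h':4, 'i':3, 'k':1
Maximum: 'h' appears 4 times


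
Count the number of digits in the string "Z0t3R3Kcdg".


Input string: 'Z0t3R3Kcdg'
Operation: count digit characters (0-9)
Scan: 'Z', '0'(digit), 't', '3'(digit), 'R', '3'(digit), 'K', 'c', 'd', 'g'
Digits found: 3
Result: 3


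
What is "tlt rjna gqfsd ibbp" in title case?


Input string: 'tlt rjna gqfsd ibbp'
Operation: capitalize first letter of each word
Word transformations: 'tlt'->'Tlt', 'rjna'->'Rjna', 'gqfsd'->'Gqfsd', 'ibbp'->'Ibbp'
Result: Tlt Rjna Gqfsd Ibbp


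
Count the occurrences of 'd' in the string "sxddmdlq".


Input string: 'sxddmdlq'
Target character: 'd'
Scan each position: s[2]='d', s[3]='d', s[5]='d'
Matches found at indices: 2, 3, 5
Total: 3


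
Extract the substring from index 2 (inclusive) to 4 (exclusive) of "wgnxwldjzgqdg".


Input string: 'wgnxwldjzgqdg'
Operation: slice [2:4]
Extract characters: s[2]='n', s[3]='x'
Result: nx


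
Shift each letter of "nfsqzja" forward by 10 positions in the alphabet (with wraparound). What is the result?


Input: 'nfsqzja', shift = 10
Operation: for each letter, (position + 10) mod 26
Mapping: 'n'(13+10=23)->'x', 'f'(5+10=15)->'p', 's'(18+10=28, 28 mod 26=2)->'c', 'q'(16+10=26, 26 mod 26=0)->'a', 'z'(25+10=35, 35 mod 26=9)->'j', 'j'(9+10=19)->'t', 'a'(0+10=10)->'k'
Result: xpcajtk


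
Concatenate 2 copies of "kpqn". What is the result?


Input string: 'kpqn'
Operation: repeat 2 times
Concatenation: 'kpqn' + 'kpqn'
Result: kpqnkpqn


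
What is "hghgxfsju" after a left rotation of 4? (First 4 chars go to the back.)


Input: 'hghgxfsju', shift = 4
Operation: split at index 4 and swap parts
Front part s[0:4] = 'hghg'
Back part s[4:] = 'xfsju'
Rotated = back + front = 'xfsju' + 'hghg'
Result: xfsjuhghg


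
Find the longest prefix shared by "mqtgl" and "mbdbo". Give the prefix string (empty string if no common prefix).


String 1: 'mqtgl'
String 2: 'mbdbo'
Compare position by position:
pos 0: 'm' vs 'm' match
pos 1: 'q' vs 'b' differ -> stop
Longest common prefix: "m" (length 1)


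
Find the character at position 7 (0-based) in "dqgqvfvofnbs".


Input string: 'dqgqvfvofnbs'
Operation: get character at index 7
Index mapping: s[0]='d', s[1]='q', s[2]='g', s[3]='q', s[4]='v', s[5]='f', s[6]='v', s[7]='o'
Result: 'o'


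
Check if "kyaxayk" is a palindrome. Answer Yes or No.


Input string: 'kyaxayk'
Reversed: 'kyaxayk'
Compare pairs: s[0]='k' vs s[6]='k' (match), s[1]='y' vs s[5]='y' (match), s[2]='a' vs s[4]='a' (match)
Palindrome: Yes


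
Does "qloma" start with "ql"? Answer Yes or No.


Input string: 'qloma'
Prefix to check: 'ql'
First 2 characters of input: 'ql'
Match: True
Result: Yes


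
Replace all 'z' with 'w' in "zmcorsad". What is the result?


Input string: 'zmcorsad'
Operation: replace 'z' with 'w'
Positions of 'z': 0
After replacement: wmcorsad


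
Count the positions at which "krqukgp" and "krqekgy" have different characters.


String 1: 'krqukgp'
String 2: 'krqekgy'
Compare each position: pos 0: 'k'=='k', pos 1: 'r'=='r', pos 2: 'q'=='q', pos 3: 'u'!='e', pos 4: 'k'=='k', pos 5: 'g'=='g', pos 6: 'p'!='y'
Differing positions: 2
Hamming distance: 2


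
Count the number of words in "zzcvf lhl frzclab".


Input string: 'zzcvf lhl frzclab'
Operation: split by spaces
Words found: 'zzcvf', 'lhl', 'frzclab'
Word count: 3


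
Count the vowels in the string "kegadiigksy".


Input string: 'kegadiigksy'
Operation: count vowels (a, e, i, o, u)
Scan: s[0]='k', s[1]='e' (vowel), s[2]='g', s[3]='a' (vowel), s[4]='d', s[5]='i' (vowel), s[6]='i' (vowel), s[7]='g', s[8]='k', s[9]='s', s[10]='y'
Vowels found: 4
Result: 4


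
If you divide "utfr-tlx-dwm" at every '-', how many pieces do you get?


Input string: 'utfr-tlx-dwm'
Delimiter: '-'
Split result: 'utfr', 'tlx', 'dwm'
Number of parts: 3


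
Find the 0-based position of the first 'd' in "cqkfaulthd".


Input string: 'cqkfaulthd'
Target: 'd'
Scanning left to right: s[0]='c', s[1]='q', s[2]='k', s[3]='f', s[4]='a', s[5]='u', s[6]='l', s[7]='t', s[8]='h', s[9]='d'
First match at index: 9


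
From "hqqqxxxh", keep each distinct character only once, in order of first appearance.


Input: 'hqqqxxxh'
Operation: keep first occurrence of each character
Scan: s[0]='h' new -> keep; s[1]='q' new -> keep; s[2]='q' seen -> skip; s[3]='q' seen -> skip; s[4]='x' new -> keep; s[5]='x' seen -> skip; s[6]='x' seen -> skip; s[7]='h' seen -> skip
Result: hqx


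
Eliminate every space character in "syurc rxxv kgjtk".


Input string: 'syurc rxxv kgjtk'
Operation: remove all spaces
Words: 'syurc', 'rxxv', 'kgjtk'
Join without spaces: syurcrxxvkgjtk


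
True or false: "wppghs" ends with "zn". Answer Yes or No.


Input string: 'wppghs'
Suffix to check: 'zn'
Last 2 characters of input: 'hs'
Match: False
Result: No


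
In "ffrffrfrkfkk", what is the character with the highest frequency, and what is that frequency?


Input: 'ffrffrfrkfkk'
Operation: tally each character
Counts: 'f':6, 'k':3, 'r':3
Maximum: 'f' appears 6 times


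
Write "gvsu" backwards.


Input string: 'gvsu'
Operation: reverse character order
Original order: 'g' -> 'v' -> 's' -> 'u'
Reversed order: 'u' -> 's' -> 'v' -> 'g'
Result: usvg


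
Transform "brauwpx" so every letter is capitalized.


Input string: 'brauwpx'
Operation: convert each letter to uppercase
Mapping: 'b'->'B', 'r'->'R', 'a'->'A', 'u'->'U', 'w'->'W', 'p'->'P', 'x'->'X'
Result: BRAUWPX


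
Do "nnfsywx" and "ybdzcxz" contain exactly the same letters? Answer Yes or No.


String 1: 'nnfsywx' -> sorted: 'fnnswxy'
String 2: 'ybdzcxz' -> sorted: 'bcdxyzz'
Compare sorted forms: 'fnnswxy' != 'bcdxyzz'
Anagram: No


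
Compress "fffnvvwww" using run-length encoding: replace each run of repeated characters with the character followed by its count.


Input: 'fffnvvwww'
Operation: identify consecutive runs
Runs: 'fff' -> f3, 'n' -> n1, 'vv' -> v2, 'www' -> w3
Encoded: f3n1v2w3


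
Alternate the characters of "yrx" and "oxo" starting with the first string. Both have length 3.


String 1: 'yrx'
String 2: 'oxo'
Operation: alternate characters
Pairs: 'y'+'o', 'r'+'x', 'x'+'o'
Result: yorxxo


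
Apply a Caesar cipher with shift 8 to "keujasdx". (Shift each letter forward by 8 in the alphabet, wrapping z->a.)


Input: 'keujasdx', shift = 8
Operation: for each letter, (position + 8) mod 26
Mapping: 'k'(10+8=18)->'s', 'e'(4+8=12)->'m', 'u'(20+8=28, 28 mod 26=2)->'c', 'j'(9+8=17)->'r', 'a'(0+8=8)->'i', 's'(18+8=26, 26 mod 26=0)->'a', 'd'(3+8=11)->'l', 'x'(23+8=31, 31 mod 26=5)->'f'
Result: smcrialf


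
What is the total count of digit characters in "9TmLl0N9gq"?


Input string: '9TmLl0N9gq'
Operation: count digit characters (0-9)
Scan: '9'(digit), 'T', 'm', 'L', 'l', '0'(digit), 'N', '9'(digit), 'g', 'q'
Digits found: 3
Result: 3


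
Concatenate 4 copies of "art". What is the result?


Input string: 'art'
Operation: repeat 4 times
Concatenation: 'art' + 'art' + 'art' + 'art'
Result: artartartart


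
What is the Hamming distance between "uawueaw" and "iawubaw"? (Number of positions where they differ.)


String 1: 'uawueaw'
String 2: 'iawubaw'
Compare each position: pos 0: 'u'!='i', pos 1: 'a'=='a', pos 2: 'w'=='w', pos 3: 'u'=='u', pos 4: 'e'!='b', pos 5: 'a'=='a', pos 6: 'w'=='w'
Differing positions: 2
Hamming distance: 2


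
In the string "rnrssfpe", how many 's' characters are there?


Input string: 'rnrssfpe'
Target character: 's'
Scan each position: s[3]='s', s[4]='s'
Matches found at indices: 3, 4
Total: 2


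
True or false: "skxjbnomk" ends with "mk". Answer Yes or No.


Input string: 'skxjbnomk'
Suffix to check: 'mk'
Last 2 characters of input: 'mk'
Match: True
Result: Yes


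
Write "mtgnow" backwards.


Input string: 'mtgnow'
Operation: reverse character order
Original order: 'm' -> 't' -> 'g' -> 'n' -> 'o' -> 'w'
Reversed order: 'w' -> 'o' -> 'n' -> 'g' -> 't' -> 'm'
Result: wongtm


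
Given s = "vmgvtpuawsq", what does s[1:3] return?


Input string: 'vmgvtpuawsq'
Operation: slice [1:3]
Extract characters: s[1]='m', s[2]='g'
Result: mg


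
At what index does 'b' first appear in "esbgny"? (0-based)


Input string: 'esbgny'
Target: 'b'
Scanning left to right: s[0]='e', s[1]='s', s[2]='b'
First match at index: 2


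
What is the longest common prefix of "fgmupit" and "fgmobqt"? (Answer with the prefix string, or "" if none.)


String 1: 'fgmupit'
String 2: 'fgmobqt'
Compare position by position:
pos 0: 'f' vs 'f' match
pos 1: 'g' vs 'g' match
pos 2: 'm' vs 'm' match
pos 3: 'u' vs 'o' differ -> stop
Longest common prefix: "fgm" (length 3)


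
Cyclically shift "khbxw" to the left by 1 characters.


Input: 'khbxw', shift = 1
Operation: split at index 1 and swap parts
Front part s[0:1] = 'k'
Back part s[1:] = 'hbxw'
Rotated = back + front = 'hbxw' + 'k'
Result: hbxwk


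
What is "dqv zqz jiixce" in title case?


Input string: 'dqv zqz jiixce'
Operation: capitalize first letter of each word
Word transformations: 'dqv'->'Dqv', 'zqz'->'Zqz', 'jiixce'->'Jiixce'
Result: Dqv Zqz Jiixce


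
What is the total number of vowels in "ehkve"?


Input string: 'ehkve'
Operation: count vowels (a, e, i, o, u)
Scan: s[0]='e' (vowel), s[1]='h', s[2]='k', s[3]='v', s[4]='e' (vowel)
Vowels found: 2
Result: 2


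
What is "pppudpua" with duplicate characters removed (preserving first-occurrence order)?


Input: 'pppudpua'
Operation: keep first occurrence of each character
Scan: s[0]='p' new -> keep; s[1]='p' seen -> skip; s[2]='p' seen -> skip; s[3]='u' new -> keep; s[4]='d' new -> keep; s[5]='p' seen -> skip; s[6]='u' seen -> skip; s[7]='a' new -> keep
Result: puda


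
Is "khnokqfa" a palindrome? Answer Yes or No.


Input string: 'khnokqfa'
Reversed: 'afqkonhk'
Compare pairs: s[0]='k' vs s[7]='a' (mismatch), s[1]='h' vs s[6]='f' (mismatch), s[2]='n' vs s[5]='q' (mismatch), s[3]='o' vs s[4]='k' (mismatch)
Palindrome: No


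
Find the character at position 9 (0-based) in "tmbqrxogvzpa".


Input string: 'tmbqrxogvzpa'
Operation: get character at index 9
Index mapping: s[0]='t', s[1]='m', s[2]='b', s[3]='q', s[4]='r', s[5]='x', s[6]='o', s[7]='g', s[8]='v', s[9]='z'
Result: 'z'


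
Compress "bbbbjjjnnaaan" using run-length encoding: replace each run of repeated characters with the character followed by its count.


Input: 'bbbbjjjnnaaan'
Operation: identify consecutive runs
Runs: 'bbbb' -> b4, 'jjj' -> j3, 'nn' -> n2, 'aaa' -> a3, 'n' -> n1
Encoded: b4j3n2a3n1


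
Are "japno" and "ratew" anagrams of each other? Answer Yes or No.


String 1: 'japno' -> sorted: 'ajnop'
String 2: 'ratew' -> sorted: 'aertw'
Compare sorted forms: 'ajnop' != 'aertw'
Anagram: No


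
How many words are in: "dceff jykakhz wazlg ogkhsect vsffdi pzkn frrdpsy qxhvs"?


Input string: 'dceff jykakhz wazlg ogkhsect vsffdi pzkn frrdpsy qxhvs'
Operation: split by spaces
Words found: 'dceff', 'jykakhz', 'wazlg', 'ogkhsect', 'vsffdi', 'pzkn', 'frrdpsy', 'qxhvs'
Word count: 8


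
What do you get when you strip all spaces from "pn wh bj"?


Input string: 'pn wh bj'
Operation: remove all spaces
Words: 'pn', 'wh', 'bj'
Join without spaces: pnwhbj


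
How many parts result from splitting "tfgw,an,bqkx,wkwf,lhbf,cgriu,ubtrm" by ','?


Input string: 'tfgw,an,bqkx,wkwf,lhbf,cgriu,ubtrm'
Delimiter: ','
Split result: 'tfgw', 'an', 'bqkx', 'wkwf', 'lhbf', 'cgriu', 'ubtrm'
Number of parts: 7


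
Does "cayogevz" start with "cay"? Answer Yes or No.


Input string: 'cayogevz'
Prefix to check: 'cay'
First 3 characters of input: 'cay'
Match: True
Result: Yes


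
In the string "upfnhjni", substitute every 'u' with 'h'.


Input string: 'upfnhjni'
Operation: replace 'u' with 'h'
Positions of 'u': 0
After replacement: hpfnhjni


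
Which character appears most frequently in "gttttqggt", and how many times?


Input: 'gttttqggt'
Operation: tally each character
Counts: 'g':3, 'q':1, 't':5
Maximum: 't' appears 5 times


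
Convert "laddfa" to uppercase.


Input string: 'laddfa'
Operation: convert each letter to uppercase
Mapping: 'l'->'L', 'a'->'A', 'd'->'D', 'd'->'D', 'f'->'F', 'a'->'A'
Result: LADDFA


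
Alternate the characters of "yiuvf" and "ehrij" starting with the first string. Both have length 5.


String 1: 'yiuvf'
String 2: 'ehrij'
Operation: alternate characters
Pairs: 'y'+'e', 'i'+'h', 'u'+'r', 'v'+'i', 'f'+'j'
Result: yeihurvifj


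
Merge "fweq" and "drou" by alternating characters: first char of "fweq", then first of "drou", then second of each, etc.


String 1: 'fweq'
String 2: 'drou'
Operation: alternate characters
Pairs: 'f'+'d', 'w'+'r', 'e'+'o', 'q'+'u'
Result: fdwreoqu


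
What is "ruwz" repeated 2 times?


Input string: 'ruwz'
Operation: repeat 2 times
Concatenation: 'ruwz' + 'ruwz'
Result: ruwzruwz


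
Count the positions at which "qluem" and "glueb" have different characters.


String 1: 'qluem'
String 2: 'glueb'
Compare each position: pos 0: 'q'!='g', pos 1: 'l'=='l', pos 2: 'u'=='u', pos 3: 'e'=='e', pos 4: 'm'!='b'
Differing positions: 2
Hamming distance: 2


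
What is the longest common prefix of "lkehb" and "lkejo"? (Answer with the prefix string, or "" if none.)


String 1: 'lkehb'
String 2: 'lkejo'
Compare position by position:
pos 0: 'l' vs 'l' match
pos 1: 'k' vs 'k' match
pos 2: 'e' vs 'e' match
pos 3: 'h' vs 'j' differ -> stop
Longest common prefix: "lke" (length 3)


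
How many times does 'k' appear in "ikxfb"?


Input string: 'ikxfb'
Target character: 'k'
Scan each position: s[1]='k'
Matches found at indices: 1
Total: 1


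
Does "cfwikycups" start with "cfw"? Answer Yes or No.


Input string: 'cfwikycups'
Prefix to check: 'cfw'
First 3 characters of input: 'cfw'
Match: True
Result: Yes


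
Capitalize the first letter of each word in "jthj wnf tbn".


Input string: 'jthj wnf tbn'
Operation: capitalize first letter of each word
Word transformations: 'jthj'->'Jthj', 'wnf'->'Wnf', 'tbn'->'Tbn'
Result: Jthj Wnf Tbn


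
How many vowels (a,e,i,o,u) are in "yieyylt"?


Input string: 'yieyylt'
Operation: count vowels (a, e, i, o, u)
Scan: s[0]='y', s[1]='i' (vowel), s[2]='e' (vowel), s[3]='y', s[4]='y', s[5]='l', s[6]='t'
Vowels found: 2
Result: 2


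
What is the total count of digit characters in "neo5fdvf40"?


Input string: 'neo5fdvf40'
Operation: count digit characters (0-9)
Scan: 'n', 'e', 'o', '5'(digit), 'f', 'd', 'v', 'f', '4'(digit), '0'(digit)
Digits found: 3
Result: 3


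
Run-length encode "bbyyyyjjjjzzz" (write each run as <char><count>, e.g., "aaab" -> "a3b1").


Input: 'bbyyyyjjjjzzz'
Operation: identify consecutive runs
Runs: 'bb' -> b2, 'yyyy' -> y4, 'jjjj' -> j4, 'zzz' -> z3
Encoded: b2y4j4z3


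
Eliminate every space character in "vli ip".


Input string: 'vli ip'
Operation: remove all spaces
Words: 'vli', 'ip'
Join without spaces: vliip


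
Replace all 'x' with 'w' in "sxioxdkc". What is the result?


Input string: 'sxioxdkc'
Operation: replace 'x' with 'w'
Positions of 'x': 1, 4
After replacement: swiowdkc


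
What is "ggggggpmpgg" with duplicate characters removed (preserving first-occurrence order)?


Input: 'ggggggpmpgg'
Operation: keep first occurrence of each character
Scan: s[0]='g' new -> keep; s[1]='g' seen -> skip; s[2]='g' seen -> skip; s[3]='g' seen -> skip; s[4]='g' seen -> skip; s[5]='g' seen -> skip; s[6]='p' new -> keep; s[7]='m' new -> keep; s[8]='p' seen -> skip; s[9]='g' seen -> skip; s[10]='g' seen -> skip
Result: gpm


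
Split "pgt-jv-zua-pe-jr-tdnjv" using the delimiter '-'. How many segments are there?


Input string: 'pgt-jv-zua-pe-jr-tdnjv'
Delimiter: '-'
Split result: 'pgt', 'jv', 'zua', 'pe', 'jr', 'tdnjv'
Number of parts: 6


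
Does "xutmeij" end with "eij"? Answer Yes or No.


Input string: 'xutmeij'
Suffix to check: 'eij'
Last 3 characters of input: 'eij'
Match: True
Result: Yes


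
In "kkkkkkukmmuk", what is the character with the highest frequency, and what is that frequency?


Input: 'kkkkkkukmmuk'
Operation: tally each character
Counts: 'k':8, 'm':2, 'u':2
Maximum: 'k' appears 8 times


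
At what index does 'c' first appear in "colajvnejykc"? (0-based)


Input string: 'colajvnejykc'
Target: 'c'
Scanning left to right: s[0]='c'
First match at index: 0


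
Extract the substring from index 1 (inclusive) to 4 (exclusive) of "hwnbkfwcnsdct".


Input string: 'hwnbkfwcnsdct'
Operation: slice [1:4]
Extract characters: s[1]='w', s[2]='n', s[3]='b'
Result: wnb


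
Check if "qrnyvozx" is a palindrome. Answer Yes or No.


Input string: 'qrnyvozx'
Reversed: 'xzovynrq'
Compare pairs: s[0]='q' vs s[7]='x' (mismatch), s[1]='r' vs s[6]='z' (mismatch), s[2]='n' vs s[5]='o' (mismatch), s[3]='y' vs s[4]='v' (mismatch)
Palindrome: No


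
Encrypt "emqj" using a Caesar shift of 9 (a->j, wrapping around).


Input: 'emqj', shift = 9
Operation: for each letter, (position + 9) mod 26
Mapping: 'e'(4+9=13)->'n', 'm'(12+9=21)->'v', 'q'(16+9=25)->'z', 'j'(9+9=18)->'s'
Result: nvzs


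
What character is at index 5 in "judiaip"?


Input string: 'judiaip'
Operation: get character at index 5
Index mapping: s[0]='j', s[1]='u', s[2]='d', s[3]='i', s[4]='a', s[5]='i'
Result: 'i'


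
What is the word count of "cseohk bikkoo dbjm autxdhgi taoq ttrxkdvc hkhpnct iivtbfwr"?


Input string: 'cseohk bikkoo dbjm autxdhgi taoq ttrxkdvc hkhpnct iivtbfwr'
Operation: split by spaces
Words found: 'cseohk', 'bikkoo', 'dbjm', 'autxdhgi', 'taoq', 'ttrxkdvc', 'hkhpnct', 'iivtbfwr'
Word count: 8


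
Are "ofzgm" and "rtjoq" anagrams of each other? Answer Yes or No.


String 1: 'ofzgm' -> sorted: 'fgmoz'
String 2: 'rtjoq' -> sorted: 'joqrt'
Compare sorted forms: 'fgmoz' != 'joqrt'
Anagram: No


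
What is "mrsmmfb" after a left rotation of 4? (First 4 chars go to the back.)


Input: 'mrsmmfb', shift = 4
Operation: split at index 4 and swap parts
Front part s[0:4] = 'mrsm'
Back part s[4:] = 'mfb'
Rotated = back + front = 'mfb' + 'mrsm'
Result: mfbmrsm


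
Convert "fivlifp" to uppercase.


Input string: 'fivlifp'
Operation: convert each letter to uppercase
Mapping: 'f'->'F', 'i'->'I', 'v'->'V', 'l'->'L', 'i'->'I', 'f'->'F', 'p'->'P'
Result: FIVLIFP


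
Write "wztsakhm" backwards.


Input string: 'wztsakhm'
Operation: reverse character order
Original order: 'w' -> 'z' -> 't' -> 's' -> 'a' -> 'k' -> 'h' -> 'm'
Reversed order: 'm' -> 'h' -> 'k' -> 'a' -> 's' -> 't' -> 'z' -> 'w'
Result: mhkastzw


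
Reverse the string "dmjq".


Input string: 'dmjq'
Operation: reverse character order
Original order: 'd' -> 'm' -> 'j' -> 'q'
Reversed order: 'q' -> 'j' -> 'm' -> 'd'
Result: qjmd


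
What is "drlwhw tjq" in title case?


Input string: 'drlwhw tjq'
Operation: capitalize first letter of each word
Word transformations: 'drlwhw'->'Drlwhw', 'tjq'->'Tjq'
Result: Drlwhw Tjq


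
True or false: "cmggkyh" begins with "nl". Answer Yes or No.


Input string: 'cmggkyh'
Prefix to check: 'nl'
First 2 characters of input: 'cm'
Match: False
Result: No


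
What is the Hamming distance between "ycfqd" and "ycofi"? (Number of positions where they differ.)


String 1: 'ycfqd'
String 2: 'ycofi'
Compare each position: pos 0: 'y'=='y', pos 1: 'c'=='c', pos 2: 'f'!='o', pos 3: 'q'!='f', pos 4: 'd'!='i'
Differing positions: 3
Hamming distance: 3


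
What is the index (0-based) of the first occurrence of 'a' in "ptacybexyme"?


Input string: 'ptacybexyme'
Target: 'a'
Scanning left to right: s[0]='p', s[1]='t', s[2]='a'
First match at index: 2


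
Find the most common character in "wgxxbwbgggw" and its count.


Input: 'wgxxbwbgggw'
Operation: tally each character
Counts: 'b':2, 'g':4, 'w':3, 'x':2
Maximum: 'g' appears 4 times


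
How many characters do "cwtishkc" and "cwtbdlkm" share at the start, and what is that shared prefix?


String 1: 'cwtishkc'
String 2: 'cwtbdlkm'
Compare position by position:
pos 0: 'c' vs 'c' match
pos 1: 'w' vs 'w' match
pos 2: 't' vs 't' match
pos 3: 'i' vs 'b' differ -> stop
Longest common prefix: "cwt" (length 3)


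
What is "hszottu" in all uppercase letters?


Input string: 'hszottu'
Operation: convert each letter to uppercase
Mapping: 'h'->'H', 's'->'S', 'z'->'Z', 'o'->'O', 't'->'T', 't'->'T', 'u'->'U'
Result: HSZOTTU


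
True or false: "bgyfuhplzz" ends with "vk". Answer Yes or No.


Input string: 'bgyfuhplzz'
Suffix to check: 'vk'
Last 2 characters of input: 'zz'
Match: False
Result: No


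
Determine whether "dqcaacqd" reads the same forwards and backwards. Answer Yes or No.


Input string: 'dqcaacqd'
Reversed: 'dqcaacqd'
Compare pairs: s[0]='d' vs s[7]='d' (match), s[1]='q' vs s[6]='q' (match), s[2]='c' vs s[5]='c' (match), s[3]='a' vs s[4]='a' (match)
Palindrome: Yes


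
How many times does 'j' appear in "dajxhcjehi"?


Input string: 'dajxhcjehi'
Target character: 'j'
Scan each position: s[2]='j', s[6]='j'
Matches found at indices: 2, 6
Total: 2


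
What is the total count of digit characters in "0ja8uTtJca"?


Input string: '0ja8uTtJca'
Operation: count digit characters (0-9)
Scan: '0'(digit), 'j', 'a', '8'(digit), 'u', 'T', 't', 'J', 'c', 'a'
Digits found: 2
Result: 2


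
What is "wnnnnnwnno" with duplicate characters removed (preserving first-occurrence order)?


Input: 'wnnnnnwnno'
Operation: keep first occurrence of each character
Scan: s[0]='w' new -> keep; s[1]='n' new -> keep; s[2]='n' seen -> skip; s[3]='n' seen -> skip; s[4]='n' seen -> skip; s[5]='n' seen -> skip; s[6]='w' seen -> skip; s[7]='n' seen -> skip; s[8]='n' seen -> skip; s[9]='o' new -> keep
Result: wno


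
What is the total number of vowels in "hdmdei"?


Input string: 'hdmdei'
Operation: count vowels (a, e, i, o, u)
Scan: s[0]='h', s[1]='d', s[2]='m', s[3]='d', s[4]='e' (vowel), s[5]='i' (vowel)
Vowels found: 2
Result: 2


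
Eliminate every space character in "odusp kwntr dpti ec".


Input string: 'odusp kwntr dpti ec'
Operation: remove all spaces
Words: 'odusp', 'kwntr', 'dpti', 'ec'
Join without spaces: oduspkwntrdptiec


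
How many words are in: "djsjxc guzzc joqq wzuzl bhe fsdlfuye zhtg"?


Input string: 'djsjxc guzzc joqq wzuzl bhe fsdlfuye zhtg'
Operation: split by spaces
Words found: 'djsjxc', 'guzzc', 'joqq', 'wzuzl', 'bhe', 'fsdlfuye', 'zhtg'
Word count: 7


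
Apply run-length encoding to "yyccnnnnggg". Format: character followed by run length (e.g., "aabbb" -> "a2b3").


Input: 'yyccnnnnggg'
Operation: identify consecutive runs
Runs: 'yy' -> y2, 'cc' -> c2, 'nnnn' -> n4, 'ggg' -> g3
Encoded: y2c2n4g3


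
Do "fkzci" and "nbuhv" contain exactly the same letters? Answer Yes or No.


String 1: 'fkzci' -> sorted: 'cfikz'
String 2: 'nbuhv' -> sorted: 'bhnuv'
Compare sorted forms: 'cfikz' != 'bhnuv'
Anagram: No


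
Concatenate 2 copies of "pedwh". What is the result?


Input string: 'pedwh'
Operation: repeat 2 times
Concatenation: 'pedwh' + 'pedwh'
Result: pedwhpedwh


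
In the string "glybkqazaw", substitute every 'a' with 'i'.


Input string: 'glybkqazaw'
Operation: replace 'a' with 'i'
Positions of 'a': 6, 8
After replacement: glybkqiziw


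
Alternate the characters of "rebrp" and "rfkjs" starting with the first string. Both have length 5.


String 1: 'rebrp'
String 2: 'rfkjs'
Operation: alternate characters
Pairs: 'r'+'r', 'e'+'f', 'b'+'k', 'r'+'j', 'p'+'s'
Result: rrefbkrjps


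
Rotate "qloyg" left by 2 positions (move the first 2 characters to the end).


Input: 'qloyg', shift = 2
Operation: split at index 2 and swap parts
Front part s[0:2] = 'ql'
Back part s[2:] = 'oyg'
Rotated = back + front = 'oyg' + 'ql'
Result: oygql


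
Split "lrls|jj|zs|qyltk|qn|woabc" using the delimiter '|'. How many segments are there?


Input string: 'lrls|jj|zs|qyltk|qn|woabc'
Delimiter: '|'
Split result: 'lrls', 'jj', 'zs', 'qyltk', 'qn', 'woabc'
Number of parts: 6


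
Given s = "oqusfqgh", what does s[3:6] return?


Input string: 'oqusfqgh'
Operation: slice [3:6]
Extract characters: s[3]='s', s[4]='f', s[5]='q'
Result: sfq


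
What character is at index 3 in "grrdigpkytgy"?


Input string: 'grrdigpkytgy'
Operation: get character at index 3
Index mapping: s[0]='g', s[1]='r', s[2]='r', s[3]='d'
Result: 'd'


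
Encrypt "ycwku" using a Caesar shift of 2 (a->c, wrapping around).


Input: 'ycwku', shift = 2
Operation: for each letter, (position + 2) mod 26
Mapping: 'y'(24+2=26, 26 mod 26=0)->'a', 'c'(2+2=4)->'e', 'w'(22+2=24)->'y', 'k'(10+2=12)->'m', 'u'(20+2=22)->'w'
Result: aeymw


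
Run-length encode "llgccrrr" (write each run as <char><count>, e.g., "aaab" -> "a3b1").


Input: 'llgccrrr'
Operation: identify consecutive runs
Runs: 'll' -> l2, 'g' -> g1, 'cc' -> c2, 'rrr' -> r3
Encoded: l2g1c2r3


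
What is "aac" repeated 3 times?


Input string: 'aac'
Operation: repeat 3 times
Concatenation: 'aac' + 'aac' + 'aac'
Result: aacaacaac


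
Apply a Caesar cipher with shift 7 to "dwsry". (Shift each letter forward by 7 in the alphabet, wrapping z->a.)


Input: 'dwsry', shift = 7
Operation: for each letter, (position + 7) mod 26
Mapping: 'd'(3+7=10)->'k', 'w'(22+7=29, 29 mod 26=3)->'d', 's'(18+7=25)->'z', 'r'(17+7=24)->'y', 'y'(24+7=31, 31 mod 26=5)->'f'
Result: kdzyf


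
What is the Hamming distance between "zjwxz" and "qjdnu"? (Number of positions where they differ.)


String 1: 'zjwxz'
String 2: 'qjdnu'
Compare each position: pos 0: 'z'!='q', pos 1: 'j'=='j', pos 2: 'w'!='d', pos 3: 'x'!='n', pos 4: 'z'!='u'
Differing positions: 4
Hamming distance: 4


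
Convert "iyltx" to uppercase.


Input string: 'iyltx'
Operation: convert each letter to uppercase
Mapping: 'i'->'I', 'y'->'Y', 'l'->'L', 't'->'T', 'x'->'X'
Result: IYLTX


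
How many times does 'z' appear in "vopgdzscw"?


Input string: 'vopgdzscw'
Target character: 'z'
Scan each position: s[5]='z'
Matches found at indices: 5
Total: 1


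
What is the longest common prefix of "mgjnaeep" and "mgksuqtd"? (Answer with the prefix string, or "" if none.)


String 1: 'mgjnaeep'
String 2: 'mgksuqtd'
Compare position by position:
pos 0: 'm' vs 'm' match
pos 1: 'g' vs 'g' match
pos 2: 'j' vs 'k' differ -> stop
Longest common prefix: "mg" (length 2)


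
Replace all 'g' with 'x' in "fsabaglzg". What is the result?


Input string: 'fsabaglzg'
Operation: replace 'g' with 'x'
Positions of 'g': 5, 8
After replacement: fsabaxlzx


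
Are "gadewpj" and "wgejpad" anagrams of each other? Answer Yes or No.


String 1: 'gadewpj' -> sorted: 'adegjpw'
String 2: 'wgejpad' -> sorted: 'adegjpw'
Compare sorted forms: 'adegjpw' == 'adegjpw'
Anagram: Yes


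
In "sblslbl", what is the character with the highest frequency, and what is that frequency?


Input: 'sblslbl'
Operation: tally each character
Counts: 'b':2, 'l':3, 's':2
Maximum: 'l' appears 3 times


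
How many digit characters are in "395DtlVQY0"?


Input string: '395DtlVQY0'
Operation: count digit characters (0-9)
Scan: '3'(digit), '9'(digit), '5'(digit), 'D', 't', 'l', 'V', 'Q', 'Y', '0'(digit)
Digits found: 4
Result: 4


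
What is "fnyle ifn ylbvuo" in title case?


Input string: 'fnyle ifn ylbvuo'
Operation: capitalize first letter of each word
Word transformations: 'fnyle'->'Fnyle', 'ifn'->'Ifn', 'ylbvuo'->'Ylbvuo'
Result: Fnyle Ifn Ylbvuo


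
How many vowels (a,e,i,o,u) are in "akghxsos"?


Input string: 'akghxsos'
Operation: count vowels (a, e, i, o, u)
Scan: s[0]='a' (vowel), s[1]='k', s[2]='g', s[3]='h', s[4]='x', s[5]='s', s[6]='o' (vowel), s[7]='s'
Vowels found: 2
Result: 2


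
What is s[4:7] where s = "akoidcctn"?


Input string: 'akoidcctn'
Operation: slice [4:7]
Extract characters: s[4]='d', s[5]='c', s[6]='c'
Result: dcc


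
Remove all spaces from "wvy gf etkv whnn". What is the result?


Input string: 'wvy gf etkv whnn'
Operation: remove all spaces
Words: 'wvy', 'gf', 'etkv', 'whnn'
Join without spaces: wvygfetkvwhnn


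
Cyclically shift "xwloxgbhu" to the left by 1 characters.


Input: 'xwloxgbhu', shift = 1
Operation: split at index 1 and swap parts
Front part s[0:1] = 'x'
Back part s[1:] = 'wloxgbhu'
Rotated = back + front = 'wloxgbhu' + 'x'
Result: wloxgbhux


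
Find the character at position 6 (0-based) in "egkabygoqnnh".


Input string: 'egkabygoqnnh'
Operation: get character at index 6
Index mapping: s[0]='e', s[1]='g', s[2]='k', s[3]='a', s[4]='b', s[5]='y', s[6]='g'
Result: 'g'


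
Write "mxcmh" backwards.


Input string: 'mxcmh'
Operation: reverse character order
Original order: 'm' -> 'x' -> 'c' -> 'm' -> 'h'
Reversed order: 'h' -> 'm' -> 'c' -> 'x' -> 'm'
Result: hmcxm


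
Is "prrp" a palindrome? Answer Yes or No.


Input string: 'prrp'
Reversed: 'prrp'
Compare pairs: s[0]='p' vs s[3]='p' (match), s[1]='r' vs s[2]='r' (match)
Palindrome: Yes


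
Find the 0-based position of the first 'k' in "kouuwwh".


Input string: 'kouuwwh'
Target: 'k'
Scanning left to right: s[0]='k'
First match at index: 0


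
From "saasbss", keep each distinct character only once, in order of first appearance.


Input: 'saasbss'
Operation: keep first occurrence of each character
Scan: s[0]='s' new -> keep; s[1]='a' new -> keep; s[2]='a' seen -> skip; s[3]='s' seen -> skip; s[4]='b' new -> keep; s[5]='s' seen -> skip; s[6]='s' seen -> skip
Result: sab


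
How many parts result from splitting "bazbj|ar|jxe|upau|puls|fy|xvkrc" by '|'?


Input string: 'bazbj|ar|jxe|upau|puls|fy|xvkrc'
Delimiter: '|'
Split result: 'bazbj', 'ar', 'jxe', 'upau', 'puls', 'fy', 'xvkrc'
Number of parts: 7


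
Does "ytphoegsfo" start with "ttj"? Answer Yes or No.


Input string: 'ytphoegsfo'
Prefix to check: 'ttj'
First 3 characters of input: 'ytp'
Match: False
Result: No


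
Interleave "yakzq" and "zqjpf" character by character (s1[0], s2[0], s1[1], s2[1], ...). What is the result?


String 1: 'yakzq'
String 2: 'zqjpf'
Operation: alternate characters
Pairs: 'y'+'z', 'a'+'q', 'k'+'j', 'z'+'p', 'q'+'f'
Result: yzaqkjzpqf


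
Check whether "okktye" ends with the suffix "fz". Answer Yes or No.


Input string: 'okktye'
Suffix to check: 'fz'
Last 2 characters of input: 'ye'
Match: False
Result: No


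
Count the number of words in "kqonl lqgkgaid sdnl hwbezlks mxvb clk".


Input string: 'kqonl lqgkgaid sdnl hwbezlks mxvb clk'
Operation: split by spaces
Words found: 'kqonl', 'lqgkgaid', 'sdnl', 'hwbezlks', 'mxvb', 'clk'
Word count: 6


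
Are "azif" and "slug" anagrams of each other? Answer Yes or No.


String 1: 'azif' -> sorted: 'afiz'
String 2: 'slug' -> sorted: 'glsu'
Compare sorted forms: 'afiz' != 'glsu'
Anagram: No


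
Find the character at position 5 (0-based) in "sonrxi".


Input string: 'sonrxi'
Operation: get character at index 5
Index mapping: s[0]='s', s[1]='o', s[2]='n', s[3]='r', s[4]='x', s[5]='i'
Result: 'i'


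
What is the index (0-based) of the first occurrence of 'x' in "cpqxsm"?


Input string: 'cpqxsm'
Target: 'x'
Scanning left to right: s[0]='c', s[1]='p', s[2]='q', s[3]='x'
First match at index: 3


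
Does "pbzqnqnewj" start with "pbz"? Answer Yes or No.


Input string: 'pbzqnqnewj'
Prefix to check: 'pbz'
First 3 characters of input: 'pbz'
Match: True
Result: Yes


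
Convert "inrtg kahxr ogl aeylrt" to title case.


Input string: 'inrtg kahxr ogl aeylrt'
Operation: capitalize first letter of each word
Word transformations: 'inrtg'->'Inrtg', 'kahxr'->'Kahxr', 'ogl'->'Ogl', 'aeylrt'->'Aeylrt'
Result: Inrtg Kahxr Ogl Aeylrt


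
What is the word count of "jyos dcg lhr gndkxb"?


Input string: 'jyos dcg lhr gndkxb'
Operation: split by spaces
Words found: 'jyos', 'dcg', 'lhr', 'gndkxb'
Word count: 4


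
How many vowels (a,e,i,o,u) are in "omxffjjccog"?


Input string: 'omxffjjccog'
Operation: count vowels (a, e, i, o, u)
Scan: s[0]='o' (vowel), s[1]='m', s[2]='x', s[3]='f', s[4]='f', s[5]='j', s[6]='j', s[7]='c', s[8]='c', s[9]='o' (vowel), s[10]='g'
Vowels found: 2
Result: 2


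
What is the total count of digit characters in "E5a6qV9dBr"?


Input string: 'E5a6qV9dBr'
Operation: count digit characters (0-9)
Scan: 'E', '5'(digit), 'a', '6'(digit), 'q', 'V', '9'(digit), 'd', 'B', 'r'
Digits found: 3
Result: 3


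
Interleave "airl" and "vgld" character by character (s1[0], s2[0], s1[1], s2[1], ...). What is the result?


String 1: 'airl'
String 2: 'vgld'
Operation: alternate characters
Pairs: 'a'+'v', 'i'+'g', 'r'+'l', 'l'+'d'
Result: avigrlld


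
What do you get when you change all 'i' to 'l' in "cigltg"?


Input string: 'cigltg'
Operation: replace 'i' with 'l'
Positions of 'i': 1
After replacement: clgltg


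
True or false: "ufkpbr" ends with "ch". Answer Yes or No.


Input string: 'ufkpbr'
Suffix to check: 'ch'
Last 2 characters of input: 'br'
Match: False
Result: No


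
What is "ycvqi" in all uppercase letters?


Input string: 'ycvqi'
Operation: convert each letter to uppercase
Mapping: 'y'->'Y', 'c'->'C', 'v'->'V', 'q'->'Q', 'i'->'I'
Result: YCVQI


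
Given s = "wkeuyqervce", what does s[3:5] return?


Input string: 'wkeuyqervce'
Operation: slice [3:5]
Extract characters: s[3]='u', s[4]='y'
Result: uy


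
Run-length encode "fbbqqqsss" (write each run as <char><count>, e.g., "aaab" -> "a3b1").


Input: 'fbbqqqsss'
Operation: identify consecutive runs
Runs: 'f' -> f1, 'bb' -> b2, 'qqq' -> q3, 'sss' -> s3
Encoded: f1b2q3s3


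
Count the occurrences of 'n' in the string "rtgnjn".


Input string: 'rtgnjn'
Target character: 'n'
Scan each position: s[3]='n', s[5]='n'
Matches found at indices: 3, 5
Total: 2


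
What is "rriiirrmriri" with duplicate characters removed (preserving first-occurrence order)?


Input: 'rriiirrmriri'
Operation: keep first occurrence of each character
Scan: s[0]='r' new -> keep; s[1]='r' seen -> skip; s[2]='i' new -> keep; s[3]='i' seen -> skip; s[4]='i' seen -> skip; s[5]='r' seen -> skip; s[6]='r' seen -> skip; s[7]='m' new -> keep; s[8]='r' seen -> skip; s[9]='i' seen -> skip; s[10]='r' seen -> skip; s[11]='i' seen -> skip
Result: rim


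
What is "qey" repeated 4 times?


Input string: 'qey'
Operation: repeat 4 times
Concatenation: 'qey' + 'qey' + 'qey' + 'qey'
Result: qeyqeyqeyqey


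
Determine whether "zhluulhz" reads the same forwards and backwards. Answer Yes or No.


Input string: 'zhluulhz'
Reversed: 'zhluulhz'
Compare pairs: s[0]='z' vs s[7]='z' (match), s[1]='h' vs s[6]='h' (match), s[2]='l' vs s[5]='l' (match), s[3]='u' vs s[4]='u' (match)
Palindrome: Yes


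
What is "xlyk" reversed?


Input string: 'xlyk'
Operation: reverse character order
Original order: 'x' -> 'l' -> 'y' -> 'k'
Reversed order: 'k' -> 'y' -> 'l' -> 'x'
Result: kylx


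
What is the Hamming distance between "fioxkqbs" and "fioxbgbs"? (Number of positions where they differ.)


String 1: 'fioxkqbs'
String 2: 'fioxbgbs'
Compare each position: pos 0: 'f'=='f', pos 1: 'i'=='i', pos 2: 'o'=='o', pos 3: 'x'=='x', pos 4: 'k'!='b', pos 5: 'q'!='g', pos 6: 'b'=='b', pos 7: 's'=='s'
Differing positions: 2
Hamming distance: 2
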